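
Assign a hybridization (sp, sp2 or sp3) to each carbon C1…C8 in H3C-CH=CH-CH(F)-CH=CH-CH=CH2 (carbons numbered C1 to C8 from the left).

C1 sp3, C2 sp2, C3 sp2, C4 sp3, C5 sp2, C6 sp2, C7 sp2, C8 sp2

C1 — 4 σ bonds. Steric number 4, so sp3.
C2: 3 σ bonds, plus one π bond — 3 electron domains, sp2.
C3 is sp2: 3 σ bonds, plus one π bond, 3 electron-density regions.
C4 carries 4 σ bonds, giving a steric number of 4, so it is sp3.
C5: 3 σ bonds, plus one π bond; 3 regions of electron density → sp2.
C6 (3 σ bonds, plus one π bond) has steric number 3: sp2.
C7: 3 σ bonds, plus one π bond — 3 electron domains, sp2.
C8: 3 σ bonds, plus one π bond — 3 electron domains, sp2.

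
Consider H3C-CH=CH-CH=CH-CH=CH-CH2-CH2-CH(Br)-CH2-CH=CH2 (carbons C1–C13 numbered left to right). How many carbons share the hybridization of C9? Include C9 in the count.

5

C9 is sp3 (only σ bonds).
C1: sp3 ✓
C2: sp2
C3: sp2
C4: sp2
C5: sp2
C6: sp2
C7: sp2
C8: sp3 ✓
C9: sp3 ✓
C10: sp3 ✓
C11: sp3 ✓
C12: sp2
C13: sp2
5 carbons are sp3.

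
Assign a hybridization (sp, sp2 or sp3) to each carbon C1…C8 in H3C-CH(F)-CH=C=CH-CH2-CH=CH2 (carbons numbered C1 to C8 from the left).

C1 carries 4 σ bonds, giving a steric number of 4, so it is sp3.
C2 (4 σ bonds) has steric number 4: sp3.
C3 is sp2: 3 σ bonds, plus one π bond, 3 electron-density regions.
C4 has 2 σ bonds, plus two π bonds: steric number 2 → sp.
C5 is sp2: 3 σ bonds, plus one π bond, 3 electron-density regions.
C6 — 4 σ bonds. Steric number 4, so sp3.
C7 has 3 σ bonds, plus one π bond: steric number 3 → sp2.
C8: 3 σ bonds, plus one π bond — 3 electron domains, sp2.

C1 sp3, C2 sp3, C3 sp2, C4 sp, C5 sp2, C6 sp3, C7 sp2, C8 sp2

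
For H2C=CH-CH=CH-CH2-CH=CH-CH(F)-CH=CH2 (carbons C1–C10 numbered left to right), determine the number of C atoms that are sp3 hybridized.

C1: sp2
C2: sp2
C3: sp2
C4: sp2
C5: sp3 ✓
C6: sp2
C7: sp2
C8: sp3 ✓
C9: sp2
C10: sp2
C5, C8 → 2 sp3 carbons.

2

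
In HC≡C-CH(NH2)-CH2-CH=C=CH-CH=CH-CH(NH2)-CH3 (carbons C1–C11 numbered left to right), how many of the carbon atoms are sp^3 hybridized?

4

C1: sp
C2: sp
C3: sp3 ✓
C4: sp3 ✓
C5: sp2
C6: sp
C7: sp2
C8: sp2
C9: sp2
C10: sp3 ✓
C11: sp3 ✓
C3, C4, C10, C11 → 4 sp3 carbons.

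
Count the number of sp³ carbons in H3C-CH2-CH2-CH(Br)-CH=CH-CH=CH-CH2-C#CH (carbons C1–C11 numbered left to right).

C1: sp3 ✓
C2: sp3 ✓
C3: sp3 ✓
C4: sp3 ✓
C5: sp2
C6: sp2
C7: sp2
C8: sp2
C9: sp3 ✓
C10: sp
C11: sp
C1, C2, C3, C4, C9 → 5 sp3 carbons.

5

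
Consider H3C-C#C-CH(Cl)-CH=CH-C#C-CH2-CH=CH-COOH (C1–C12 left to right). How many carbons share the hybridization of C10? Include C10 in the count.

5

C10 is sp2 (one π bond).
C1: sp3
C2: sp
C3: sp
C4: sp3
C5: sp2 ✓
C6: sp2 ✓
C7: sp
C8: sp
C9: sp3
C10: sp2 ✓
C11: sp2 ✓
C12: sp2 ✓
5 carbons are sp2.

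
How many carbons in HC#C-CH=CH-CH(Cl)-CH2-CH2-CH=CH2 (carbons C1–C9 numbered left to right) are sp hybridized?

C1: sp ✓
C2: sp ✓
C3: sp2
C4: sp2
C5: sp3
C6: sp3
C7: sp3
C8: sp2
C9: sp2
C1, C2 → 2 sp carbons.

2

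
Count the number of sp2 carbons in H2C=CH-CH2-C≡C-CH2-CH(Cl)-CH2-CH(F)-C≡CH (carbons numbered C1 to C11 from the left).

2

C1: sp2 ✓
C2: sp2 ✓
C3: sp3
C4: sp
C5: sp
C6: sp3
C7: sp3
C8: sp3
C9: sp3
C10: sp
C11: sp
C1, C2 → 2 sp2 carbons.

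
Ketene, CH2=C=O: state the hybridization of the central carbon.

The central carbon: 2 σ bonds, plus two π bonds; 2 regions of electron density → sp.

sp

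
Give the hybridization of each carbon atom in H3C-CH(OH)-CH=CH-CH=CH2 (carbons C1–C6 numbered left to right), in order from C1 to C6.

C1 — 4 σ bonds. Steric number 4, so sp3.
C2 carries 4 σ bonds, giving a steric number of 4, so it is sp3.
C3 has 3 σ bonds, plus one π bond: steric number 3 → sp2.
C4: 3 σ bonds, plus one π bond — 3 electron domains, sp2.
C5 has 3 σ bonds, plus one π bond: steric number 3 → sp2.
C6 carries 3 σ bonds, plus one π bond, giving a steric number of 3, so it is sp2.

C1 sp3, C2 sp3, C3 sp2, C4 sp2, C5 sp2, C6 sp2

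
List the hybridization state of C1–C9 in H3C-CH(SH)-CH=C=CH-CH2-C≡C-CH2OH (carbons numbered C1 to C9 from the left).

C1 sp3, C2 sp3, C3 sp2, C4 sp, C5 sp2, C6 sp3, C7 sp, C8 sp, C9 sp3

C1 (4 σ bonds) has steric number 4: sp3.
C2 is sp3: 4 σ bonds, 4 electron-density regions.
C3: 3 σ bonds, plus one π bond — 3 electron domains, sp2.
C4 — 2 σ bonds, plus two π bonds. Steric number 2, so sp.
C5: 3 σ bonds, plus one π bond; 3 regions of electron density → sp2.
C6 is sp3: 4 σ bonds, 4 electron-density regions.
C7 — 2 σ bonds, plus two π bonds. Steric number 2, so sp.
C8: 2 σ bonds, plus two π bonds; 2 regions of electron density → sp.
C9 is sp3: 4 σ bonds, 4 electron-density regions.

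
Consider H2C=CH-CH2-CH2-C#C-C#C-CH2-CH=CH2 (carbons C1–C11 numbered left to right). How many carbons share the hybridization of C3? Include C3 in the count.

C3 is sp3 (only σ bonds).
C1: sp2
C2: sp2
C3: sp3 ✓
C4: sp3 ✓
C5: sp
C6: sp
C7: sp
C8: sp
C9: sp3 ✓
C10: sp2
C11: sp2
3 carbons are sp3.

3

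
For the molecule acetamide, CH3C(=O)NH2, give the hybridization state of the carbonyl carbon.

sp²

The carbonyl carbon: 3 σ bonds, plus one π bond — 3 electron domains, sp2.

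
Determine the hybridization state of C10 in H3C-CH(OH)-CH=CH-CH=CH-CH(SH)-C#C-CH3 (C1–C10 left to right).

sp3

C10 — 4 σ bonds. Steric number 4, so sp3.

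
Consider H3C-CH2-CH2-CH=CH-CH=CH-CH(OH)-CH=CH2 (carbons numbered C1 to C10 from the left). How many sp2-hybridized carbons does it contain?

6

C1: sp3
C2: sp3
C3: sp3
C4: sp2 ✓
C5: sp2 ✓
C6: sp2 ✓
C7: sp2 ✓
C8: sp3
C9: sp2 ✓
C10: sp2 ✓
C4, C5, C6, C7, C9, C10 → 6 sp2 carbons.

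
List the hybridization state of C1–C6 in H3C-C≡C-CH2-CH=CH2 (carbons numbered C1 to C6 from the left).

C1 sp3, C2 sp, C3 sp, C4 sp3, C5 sp2, C6 sp2

C1 (4 σ bonds) has steric number 4: sp3.
C2: 2 σ bonds, plus two π bonds; 2 regions of electron density → sp.
C3 is sp: 2 σ bonds, plus two π bonds, 2 electron-density regions.
C4 is sp3: 4 σ bonds, 4 electron-density regions.
C5 carries 3 σ bonds, plus one π bond, giving a steric number of 3, so it is sp2.
C6 carries 3 σ bonds, plus one π bond, giving a steric number of 3, so it is sp2.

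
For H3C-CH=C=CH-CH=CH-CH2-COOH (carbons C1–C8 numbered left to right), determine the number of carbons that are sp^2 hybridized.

5

C1: sp3
C2: sp2 ✓
C3: sp
C4: sp2 ✓
C5: sp2 ✓
C6: sp2 ✓
C7: sp3
C8: sp2 ✓
C2, C4, C5, C6, C8 → 5 sp2 carbons.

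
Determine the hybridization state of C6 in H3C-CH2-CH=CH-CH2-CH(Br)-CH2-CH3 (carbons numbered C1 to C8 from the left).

C6: 4 σ bonds; 4 regions of electron density → sp3.

sp^3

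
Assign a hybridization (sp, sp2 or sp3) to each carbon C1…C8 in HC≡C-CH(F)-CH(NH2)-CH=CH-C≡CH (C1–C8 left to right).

C1 carries 2 σ bonds, plus two π bonds, giving a steric number of 2, so it is sp.
C2 (2 σ bonds, plus two π bonds) has steric number 2: sp.
C3 carries 4 σ bonds, giving a steric number of 4, so it is sp3.
C4 carries 4 σ bonds, giving a steric number of 4, so it is sp3.
C5 (3 σ bonds, plus one π bond) has steric number 3: sp2.
C6 (3 σ bonds, plus one π bond) has steric number 3: sp2.
C7 — 2 σ bonds, plus two π bonds. Steric number 2, so sp.
C8 is sp: 2 σ bonds, plus two π bonds, 2 electron-density regions.

C1 sp, C2 sp, C3 sp3, C4 sp3, C5 sp2, C6 sp2, C7 sp, C8 sp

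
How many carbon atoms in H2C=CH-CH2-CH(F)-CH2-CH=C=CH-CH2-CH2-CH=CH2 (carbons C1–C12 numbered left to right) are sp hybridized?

1

C1: sp2
C2: sp2
C3: sp3
C4: sp3
C5: sp3
C6: sp2
C7: sp ✓
C8: sp2
C9: sp3
C10: sp3
C11: sp2
C12: sp2
C7 → 1 sp carbon.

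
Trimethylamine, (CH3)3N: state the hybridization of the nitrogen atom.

sp³

The nitrogen atom is sp3: 3 σ bonds and 1 lone pair, 4 electron-density regions.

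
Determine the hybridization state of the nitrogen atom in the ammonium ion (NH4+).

sp^3

Four σ bonds, no lone pair → sp3, tetrahedral.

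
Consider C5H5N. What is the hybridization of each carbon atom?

sp^2

Each carbon atom: 3 σ bonds, plus one π bond; 3 regions of electron density → sp2.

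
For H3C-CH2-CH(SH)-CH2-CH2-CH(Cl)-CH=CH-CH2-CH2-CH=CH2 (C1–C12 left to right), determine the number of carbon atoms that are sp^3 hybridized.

C1: sp3 ✓
C2: sp3 ✓
C3: sp3 ✓
C4: sp3 ✓
C5: sp3 ✓
C6: sp3 ✓
C7: sp2
C8: sp2
C9: sp3 ✓
C10: sp3 ✓
C11: sp2
C12: sp2
C1, C2, C3, C4, C5, C6, C9, C10 → 8 sp3 carbons.

8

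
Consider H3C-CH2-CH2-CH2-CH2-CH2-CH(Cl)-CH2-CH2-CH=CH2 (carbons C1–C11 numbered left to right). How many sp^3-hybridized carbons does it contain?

C1: sp3 ✓
C2: sp3 ✓
C3: sp3 ✓
C4: sp3 ✓
C5: sp3 ✓
C6: sp3 ✓
C7: sp3 ✓
C8: sp3 ✓
C9: sp3 ✓
C10: sp2
C11: sp2
C1, C2, C3, C4, C5, C6, C7, C8, C9 → 9 sp3 carbons.

9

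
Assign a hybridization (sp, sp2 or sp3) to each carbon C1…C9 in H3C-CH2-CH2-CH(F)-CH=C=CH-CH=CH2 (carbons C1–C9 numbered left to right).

C1 sp3, C2 sp3, C3 sp3, C4 sp3, C5 sp2, C6 sp, C7 sp2, C8 sp2, C9 sp2

C1 — 4 σ bonds. Steric number 4, so sp3.
C2: 4 σ bonds; 4 regions of electron density → sp3.
C3 has 4 σ bonds: steric number 4 → sp3.
C4 (4 σ bonds) has steric number 4: sp3.
C5: 3 σ bonds, plus one π bond — 3 electron domains, sp2.
C6 is sp: 2 σ bonds, plus two π bonds, 2 electron-density regions.
C7 (3 σ bonds, plus one π bond) has steric number 3: sp2.
C8 (3 σ bonds, plus one π bond) has steric number 3: sp2.
C9 (3 σ bonds, plus one π bond) has steric number 3: sp2.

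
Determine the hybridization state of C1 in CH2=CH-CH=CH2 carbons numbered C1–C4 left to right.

C1 is sp2: 3 σ bonds, plus one π bond, 3 electron-density regions.

sp2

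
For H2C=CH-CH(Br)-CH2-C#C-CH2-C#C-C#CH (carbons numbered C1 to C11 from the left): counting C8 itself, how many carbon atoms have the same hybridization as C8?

6

C8 is sp (two π bonds).
C1: sp2
C2: sp2
C3: sp3
C4: sp3
C5: sp ✓
C6: sp ✓
C7: sp3
C8: sp ✓
C9: sp ✓
C10: sp ✓
C11: sp ✓
6 carbons are sp.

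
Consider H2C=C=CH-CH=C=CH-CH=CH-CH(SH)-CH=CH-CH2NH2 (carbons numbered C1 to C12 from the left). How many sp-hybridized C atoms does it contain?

2

C1: sp2
C2: sp ✓
C3: sp2
C4: sp2
C5: sp ✓
C6: sp2
C7: sp2
C8: sp2
C9: sp3
C10: sp2
C11: sp2
C12: sp3
C2, C5 → 2 sp carbons.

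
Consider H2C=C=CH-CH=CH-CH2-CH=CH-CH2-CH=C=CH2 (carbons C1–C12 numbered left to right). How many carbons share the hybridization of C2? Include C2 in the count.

2

C2 is sp (two π bonds).
C1: sp2
C2: sp ✓
C3: sp2
C4: sp2
C5: sp2
C6: sp3
C7: sp2
C8: sp2
C9: sp3
C10: sp2
C11: sp ✓
C12: sp2
2 carbons are sp.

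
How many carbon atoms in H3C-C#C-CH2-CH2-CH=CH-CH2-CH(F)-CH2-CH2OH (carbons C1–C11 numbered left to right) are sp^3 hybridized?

7

C1: sp3 ✓
C2: sp
C3: sp
C4: sp3 ✓
C5: sp3 ✓
C6: sp2
C7: sp2
C8: sp3 ✓
C9: sp3 ✓
C10: sp3 ✓
C11: sp3 ✓
C1, C4, C5, C8, C9, C10, C11 → 7 sp3 carbons.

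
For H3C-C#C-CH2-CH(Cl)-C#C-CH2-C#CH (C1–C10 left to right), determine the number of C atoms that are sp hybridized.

C1: sp3
C2: sp ✓
C3: sp ✓
C4: sp3
C5: sp3
C6: sp ✓
C7: sp ✓
C8: sp3
C9: sp ✓
C10: sp ✓
C2, C3, C6, C7, C9, C10 → 6 sp carbons.

6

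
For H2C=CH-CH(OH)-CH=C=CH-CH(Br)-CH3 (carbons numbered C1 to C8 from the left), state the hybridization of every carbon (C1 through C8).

C1: 3 σ bonds, plus one π bond — 3 electron domains, sp2.
C2 is sp2: 3 σ bonds, plus one π bond, 3 electron-density regions.
C3 (4 σ bonds) has steric number 4: sp3.
C4 carries 3 σ bonds, plus one π bond, giving a steric number of 3, so it is sp2.
C5 — 2 σ bonds, plus two π bonds. Steric number 2, so sp.
C6: 3 σ bonds, plus one π bond; 3 regions of electron density → sp2.
C7 — 4 σ bonds. Steric number 4, so sp3.
C8 has 4 σ bonds: steric number 4 → sp3.

C1 sp2, C2 sp2, C3 sp3, C4 sp2, C5 sp, C6 sp2, C7 sp3, C8 sp3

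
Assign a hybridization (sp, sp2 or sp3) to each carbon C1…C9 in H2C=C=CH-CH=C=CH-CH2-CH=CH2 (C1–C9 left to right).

C1 — 3 σ bonds, plus one π bond. Steric number 3, so sp2.
C2: 2 σ bonds, plus two π bonds; 2 regions of electron density → sp.
C3: 3 σ bonds, plus one π bond; 3 regions of electron density → sp2.
C4: 3 σ bonds, plus one π bond — 3 electron domains, sp2.
C5 (2 σ bonds, plus two π bonds) has steric number 2: sp.
C6 (3 σ bonds, plus one π bond) has steric number 3: sp2.
C7: 4 σ bonds; 4 regions of electron density → sp3.
C8: 3 σ bonds, plus one π bond; 3 regions of electron density → sp2.
C9: 3 σ bonds, plus one π bond — 3 electron domains, sp2.

C1 sp2, C2 sp, C3 sp2, C4 sp2, C5 sp, C6 sp2, C7 sp3, C8 sp2, C9 sp2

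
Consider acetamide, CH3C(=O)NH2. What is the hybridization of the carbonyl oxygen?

sp^2

The carbonyl oxygen: 1 σ bond and 2 lone pairs, plus one π bond; 3 regions of electron density → sp2.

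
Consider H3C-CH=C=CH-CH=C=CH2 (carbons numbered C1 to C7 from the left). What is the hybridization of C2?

C2 — 3 σ bonds, plus one π bond. Steric number 3, so sp2.

sp^2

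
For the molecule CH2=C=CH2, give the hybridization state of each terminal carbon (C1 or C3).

sp^2

Each terminal carbon (C1 or C3): 3 σ bonds, plus one π bond; 3 regions of electron density → sp2.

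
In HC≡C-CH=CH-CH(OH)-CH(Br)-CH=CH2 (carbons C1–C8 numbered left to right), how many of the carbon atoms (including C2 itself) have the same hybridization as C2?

C2 is sp (two π bonds).
C1: sp ✓
C2: sp ✓
C3: sp2
C4: sp2
C5: sp3
C6: sp3
C7: sp2
C8: sp2
2 carbons are sp.

2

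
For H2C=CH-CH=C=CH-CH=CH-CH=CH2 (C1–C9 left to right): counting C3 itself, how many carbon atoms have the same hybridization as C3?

C3 is sp2 (one π bond).
C1: sp2 ✓
C2: sp2 ✓
C3: sp2 ✓
C4: sp
C5: sp2 ✓
C6: sp2 ✓
C7: sp2 ✓
C8: sp2 ✓
C9: sp2 ✓
8 carbons are sp2.

8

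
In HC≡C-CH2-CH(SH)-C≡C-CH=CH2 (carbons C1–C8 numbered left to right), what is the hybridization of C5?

sp

C5 (2 σ bonds, plus two π bonds) has steric number 2: sp.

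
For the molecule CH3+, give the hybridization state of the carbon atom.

sp²

Three σ bonds to H, empty p orbital → sp2, trigonal planar.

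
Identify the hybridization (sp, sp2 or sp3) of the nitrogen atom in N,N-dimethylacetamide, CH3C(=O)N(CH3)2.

sp2

Amide resonance: N lone pair conjugated with C=O → sp2.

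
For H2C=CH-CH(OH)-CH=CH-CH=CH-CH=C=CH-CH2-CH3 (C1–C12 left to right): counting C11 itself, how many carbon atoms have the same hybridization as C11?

3

C11 is sp3 (only σ bonds).
C1: sp2
C2: sp2
C3: sp3 ✓
C4: sp2
C5: sp2
C6: sp2
C7: sp2
C8: sp2
C9: sp
C10: sp2
C11: sp3 ✓
C12: sp3 ✓
3 carbons are sp3.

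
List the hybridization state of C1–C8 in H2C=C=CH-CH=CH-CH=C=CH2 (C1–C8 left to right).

C1 is sp2: 3 σ bonds, plus one π bond, 3 electron-density regions.
C2 (2 σ bonds, plus two π bonds) has steric number 2: sp.
C3 (3 σ bonds, plus one π bond) has steric number 3: sp2.
C4 (3 σ bonds, plus one π bond) has steric number 3: sp2.
C5 carries 3 σ bonds, plus one π bond, giving a steric number of 3, so it is sp2.
C6 is sp2: 3 σ bonds, plus one π bond, 3 electron-density regions.
C7 carries 2 σ bonds, plus two π bonds, giving a steric number of 2, so it is sp.
C8 is sp2: 3 σ bonds, plus one π bond, 3 electron-density regions.

C1 sp2, C2 sp, C3 sp2, C4 sp2, C5 sp2, C6 sp2, C7 sp, C8 sp2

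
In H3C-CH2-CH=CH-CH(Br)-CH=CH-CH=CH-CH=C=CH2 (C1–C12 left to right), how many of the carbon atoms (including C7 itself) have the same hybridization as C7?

8

C7 is sp2 (one π bond).
C1: sp3
C2: sp3
C3: sp2 ✓
C4: sp2 ✓
C5: sp3
C6: sp2 ✓
C7: sp2 ✓
C8: sp2 ✓
C9: sp2 ✓
C10: sp2 ✓
C11: sp
C12: sp2 ✓
8 carbons are sp2.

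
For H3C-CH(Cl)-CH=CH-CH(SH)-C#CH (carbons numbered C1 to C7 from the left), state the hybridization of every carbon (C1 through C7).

C1 sp3, C2 sp3, C3 sp2, C4 sp2, C5 sp3, C6 sp, C7 sp

C1 is sp3: 4 σ bonds, 4 electron-density regions.
C2 is sp3: 4 σ bonds, 4 electron-density regions.
C3: 3 σ bonds, plus one π bond; 3 regions of electron density → sp2.
C4: 3 σ bonds, plus one π bond; 3 regions of electron density → sp2.
C5 is sp3: 4 σ bonds, 4 electron-density regions.
C6: 2 σ bonds, plus two π bonds — 2 electron domains, sp.
C7 carries 2 σ bonds, plus two π bonds, giving a steric number of 2, so it is sp.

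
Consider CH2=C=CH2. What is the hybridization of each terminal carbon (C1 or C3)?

sp^2

Each terminal carbon (C1 or C3) (3 σ bonds, plus one π bond) has steric number 3: sp2.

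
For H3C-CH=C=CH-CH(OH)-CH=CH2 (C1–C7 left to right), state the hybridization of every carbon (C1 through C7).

C1: 4 σ bonds — 4 electron domains, sp3.
C2 — 3 σ bonds, plus one π bond. Steric number 3, so sp2.
C3 is sp: 2 σ bonds, plus two π bonds, 2 electron-density regions.
C4: 3 σ bonds, plus one π bond; 3 regions of electron density → sp2.
C5 is sp3: 4 σ bonds, 4 electron-density regions.
C6 (3 σ bonds, plus one π bond) has steric number 3: sp2.
C7 — 3 σ bonds, plus one π bond. Steric number 3, so sp2.

C1 sp3, C2 sp2, C3 sp, C4 sp2, C5 sp3, C6 sp2, C7 sp2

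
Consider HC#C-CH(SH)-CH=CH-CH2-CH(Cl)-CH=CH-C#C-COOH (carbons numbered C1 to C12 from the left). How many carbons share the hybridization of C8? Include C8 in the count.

C8 is sp2 (one π bond).
C1: sp
C2: sp
C3: sp3
C4: sp2 ✓
C5: sp2 ✓
C6: sp3
C7: sp3
C8: sp2 ✓
C9: sp2 ✓
C10: sp
C11: sp
C12: sp2 ✓
5 carbons are sp2.

5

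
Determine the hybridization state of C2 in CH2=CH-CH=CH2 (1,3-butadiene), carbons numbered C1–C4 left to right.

sp2

C2: 3 σ bonds, plus one π bond — 3 electron domains, sp2.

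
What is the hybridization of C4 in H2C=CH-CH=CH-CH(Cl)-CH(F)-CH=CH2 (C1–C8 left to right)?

sp2

C4 has 3 σ bonds, plus one π bond: steric number 3 → sp2.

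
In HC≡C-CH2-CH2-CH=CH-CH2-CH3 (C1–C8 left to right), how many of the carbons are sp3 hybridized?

C1: sp
C2: sp
C3: sp3 ✓
C4: sp3 ✓
C5: sp2
C6: sp2
C7: sp3 ✓
C8: sp3 ✓
C3, C4, C7, C8 → 4 sp3 carbons.

4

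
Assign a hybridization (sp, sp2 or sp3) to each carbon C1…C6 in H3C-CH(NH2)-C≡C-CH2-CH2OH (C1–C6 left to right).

C1: 4 σ bonds — 4 electron domains, sp3.
C2 — 4 σ bonds. Steric number 4, so sp3.
C3 (2 σ bonds, plus two π bonds) has steric number 2: sp.
C4 is sp: 2 σ bonds, plus two π bonds, 2 electron-density regions.
C5 (4 σ bonds) has steric number 4: sp3.
C6: 4 σ bonds — 4 electron domains, sp3.

C1 sp3, C2 sp3, C3 sp, C4 sp, C5 sp3, C6 sp3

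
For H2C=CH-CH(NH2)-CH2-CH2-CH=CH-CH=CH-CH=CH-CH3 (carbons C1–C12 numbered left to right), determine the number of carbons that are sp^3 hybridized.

4

C1: sp2
C2: sp2
C3: sp3 ✓
C4: sp3 ✓
C5: sp3 ✓
C6: sp2
C7: sp2
C8: sp2
C9: sp2
C10: sp2
C11: sp2
C12: sp3 ✓
C3, C4, C5, C12 → 4 sp3 carbons.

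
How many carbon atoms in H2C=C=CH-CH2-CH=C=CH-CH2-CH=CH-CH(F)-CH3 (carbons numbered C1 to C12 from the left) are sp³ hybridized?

4

C1: sp2
C2: sp
C3: sp2
C4: sp3 ✓
C5: sp2
C6: sp
C7: sp2
C8: sp3 ✓
C9: sp2
C10: sp2
C11: sp3 ✓
C12: sp3 ✓
C4, C8, C11, C12 → 4 sp3 carbons.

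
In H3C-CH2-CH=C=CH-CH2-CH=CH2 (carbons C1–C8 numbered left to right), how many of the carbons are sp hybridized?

1

C1: sp3
C2: sp3
C3: sp2
C4: sp ✓
C5: sp2
C6: sp3
C7: sp2
C8: sp2
C4 → 1 sp carbon.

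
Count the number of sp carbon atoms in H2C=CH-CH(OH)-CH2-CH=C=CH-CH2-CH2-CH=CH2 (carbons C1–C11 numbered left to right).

C1: sp2
C2: sp2
C3: sp3
C4: sp3
C5: sp2
C6: sp ✓
C7: sp2
C8: sp3
C9: sp3
C10: sp2
C11: sp2
C6 → 1 sp carbon.

1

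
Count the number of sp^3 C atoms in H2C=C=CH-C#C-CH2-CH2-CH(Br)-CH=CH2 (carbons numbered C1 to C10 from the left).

3

C1: sp2
C2: sp
C3: sp2
C4: sp
C5: sp
C6: sp3 ✓
C7: sp3 ✓
C8: sp3 ✓
C9: sp2
C10: sp2
C6, C7, C8 → 3 sp3 carbons.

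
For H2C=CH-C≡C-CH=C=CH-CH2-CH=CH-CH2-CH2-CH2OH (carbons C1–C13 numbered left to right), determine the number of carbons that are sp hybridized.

3

C1: sp2
C2: sp2
C3: sp ✓
C4: sp ✓
C5: sp2
C6: sp ✓
C7: sp2
C8: sp3
C9: sp2
C10: sp2
C11: sp3
C12: sp3
C13: sp3
C3, C4, C6 → 3 sp carbons.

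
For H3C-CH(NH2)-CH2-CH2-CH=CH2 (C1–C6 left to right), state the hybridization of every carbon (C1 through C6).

C1 sp3, C2 sp3, C3 sp3, C4 sp3, C5 sp2, C6 sp2

C1: 4 σ bonds — 4 electron domains, sp3.
C2: 4 σ bonds; 4 regions of electron density → sp3.
C3: 4 σ bonds — 4 electron domains, sp3.
C4 is sp3: 4 σ bonds, 4 electron-density regions.
C5 carries 3 σ bonds, plus one π bond, giving a steric number of 3, so it is sp2.
C6: 3 σ bonds, plus one π bond; 3 regions of electron density → sp2.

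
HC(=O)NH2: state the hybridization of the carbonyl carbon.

sp2

The carbonyl carbon: 3 σ bonds, plus one π bond; 3 regions of electron density → sp2.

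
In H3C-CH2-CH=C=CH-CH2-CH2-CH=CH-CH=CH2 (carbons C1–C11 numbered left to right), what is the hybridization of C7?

C7 carries 4 σ bonds, giving a steric number of 4, so it is sp3.

sp3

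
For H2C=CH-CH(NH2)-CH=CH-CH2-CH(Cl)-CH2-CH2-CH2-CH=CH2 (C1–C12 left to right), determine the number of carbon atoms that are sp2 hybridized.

C1: sp2 ✓
C2: sp2 ✓
C3: sp3
C4: sp2 ✓
C5: sp2 ✓
C6: sp3
C7: sp3
C8: sp3
C9: sp3
C10: sp3
C11: sp2 ✓
C12: sp2 ✓
C1, C2, C4, C5, C11, C12 → 6 sp2 carbons.

6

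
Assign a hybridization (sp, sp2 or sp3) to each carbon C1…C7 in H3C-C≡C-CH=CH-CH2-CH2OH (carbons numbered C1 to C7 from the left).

C1 (4 σ bonds) has steric number 4: sp3.
C2 — 2 σ bonds, plus two π bonds. Steric number 2, so sp.
C3: 2 σ bonds, plus two π bonds; 2 regions of electron density → sp.
C4 is sp2: 3 σ bonds, plus one π bond, 3 electron-density regions.
C5 has 3 σ bonds, plus one π bond: steric number 3 → sp2.
C6 has 4 σ bonds: steric number 4 → sp3.
C7: 4 σ bonds; 4 regions of electron density → sp3.

C1 sp3, C2 sp, C3 sp, C4 sp2, C5 sp2, C6 sp3, C7 sp3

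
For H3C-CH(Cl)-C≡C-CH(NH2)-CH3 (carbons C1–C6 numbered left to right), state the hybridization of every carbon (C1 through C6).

C1 sp3, C2 sp3, C3 sp, C4 sp, C5 sp3, C6 sp3

C1: 4 σ bonds; 4 regions of electron density → sp3.
C2: 4 σ bonds; 4 regions of electron density → sp3.
C3: 2 σ bonds, plus two π bonds; 2 regions of electron density → sp.
C4 (2 σ bonds, plus two π bonds) has steric number 2: sp.
C5 carries 4 σ bonds, giving a steric number of 4, so it is sp3.
C6 (4 σ bonds) has steric number 4: sp3.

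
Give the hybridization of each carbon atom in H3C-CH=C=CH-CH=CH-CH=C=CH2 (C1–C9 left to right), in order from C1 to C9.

C1 has 4 σ bonds: steric number 4 → sp3.
C2: 3 σ bonds, plus one π bond; 3 regions of electron density → sp2.
C3 is sp: 2 σ bonds, plus two π bonds, 2 electron-density regions.
C4 — 3 σ bonds, plus one π bond. Steric number 3, so sp2.
C5: 3 σ bonds, plus one π bond — 3 electron domains, sp2.
C6 carries 3 σ bonds, plus one π bond, giving a steric number of 3, so it is sp2.
C7 has 3 σ bonds, plus one π bond: steric number 3 → sp2.
C8 — 2 σ bonds, plus two π bonds. Steric number 2, so sp.
C9: 3 σ bonds, plus one π bond; 3 regions of electron density → sp2.

C1 sp3, C2 sp2, C3 sp, C4 sp2, C5 sp2, C6 sp2, C7 sp2, C8 sp, C9 sp2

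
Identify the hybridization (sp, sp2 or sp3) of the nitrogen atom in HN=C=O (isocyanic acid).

The nitrogen atom (2 σ bonds and 1 lone pair, plus one π bond) has steric number 3: sp2.

sp^2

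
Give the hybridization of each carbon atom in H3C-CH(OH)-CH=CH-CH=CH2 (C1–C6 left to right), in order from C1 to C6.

C1 carries 4 σ bonds, giving a steric number of 4, so it is sp3.
C2 is sp3: 4 σ bonds, 4 electron-density regions.
C3 carries 3 σ bonds, plus one π bond, giving a steric number of 3, so it is sp2.
C4 — 3 σ bonds, plus one π bond. Steric number 3, so sp2.
C5: 3 σ bonds, plus one π bond — 3 electron domains, sp2.
C6 (3 σ bonds, plus one π bond) has steric number 3: sp2.

C1 sp3, C2 sp3, C3 sp2, C4 sp2, C5 sp2, C6 sp2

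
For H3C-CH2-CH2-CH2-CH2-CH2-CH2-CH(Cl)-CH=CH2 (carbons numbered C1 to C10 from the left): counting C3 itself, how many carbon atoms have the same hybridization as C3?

8

C3 is sp3 (only σ bonds).
C1: sp3 ✓
C2: sp3 ✓
C3: sp3 ✓
C4: sp3 ✓
C5: sp3 ✓
C6: sp3 ✓
C7: sp3 ✓
C8: sp3 ✓
C9: sp2
C10: sp2
8 carbons are sp3.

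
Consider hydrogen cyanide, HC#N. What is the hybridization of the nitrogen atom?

The nitrogen atom: 1 σ bond and 1 lone pair, plus two π bonds; 2 regions of electron density → sp.

sp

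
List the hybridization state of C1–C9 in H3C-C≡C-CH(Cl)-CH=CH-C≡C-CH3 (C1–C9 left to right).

C1 sp3, C2 sp, C3 sp, C4 sp3, C5 sp2, C6 sp2, C7 sp, C8 sp, C9 sp3

C1 is sp3: 4 σ bonds, 4 electron-density regions.
C2 (2 σ bonds, plus two π bonds) has steric number 2: sp.
C3 (2 σ bonds, plus two π bonds) has steric number 2: sp.
C4 carries 4 σ bonds, giving a steric number of 4, so it is sp3.
C5 has 3 σ bonds, plus one π bond: steric number 3 → sp2.
C6 has 3 σ bonds, plus one π bond: steric number 3 → sp2.
C7 carries 2 σ bonds, plus two π bonds, giving a steric number of 2, so it is sp.
C8 carries 2 σ bonds, plus two π bonds, giving a steric number of 2, so it is sp.
C9: 4 σ bonds; 4 regions of electron density → sp3.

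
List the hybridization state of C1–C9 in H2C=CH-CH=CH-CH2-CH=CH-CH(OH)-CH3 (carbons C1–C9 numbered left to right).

C1 (3 σ bonds, plus one π bond) has steric number 3: sp2.
C2 is sp2: 3 σ bonds, plus one π bond, 3 electron-density regions.
C3: 3 σ bonds, plus one π bond — 3 electron domains, sp2.
C4 — 3 σ bonds, plus one π bond. Steric number 3, so sp2.
C5 carries 4 σ bonds, giving a steric number of 4, so it is sp3.
C6 is sp2: 3 σ bonds, plus one π bond, 3 electron-density regions.
C7 — 3 σ bonds, plus one π bond. Steric number 3, so sp2.
C8 carries 4 σ bonds, giving a steric number of 4, so it is sp3.
C9 is sp3: 4 σ bonds, 4 electron-density regions.

C1 sp2, C2 sp2, C3 sp2, C4 sp2, C5 sp3, C6 sp2, C7 sp2, C8 sp3, C9 sp3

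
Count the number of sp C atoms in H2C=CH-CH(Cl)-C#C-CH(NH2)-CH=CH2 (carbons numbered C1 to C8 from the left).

2

C1: sp2
C2: sp2
C3: sp3
C4: sp ✓
C5: sp ✓
C6: sp3
C7: sp2
C8: sp2
C4, C5 → 2 sp carbons.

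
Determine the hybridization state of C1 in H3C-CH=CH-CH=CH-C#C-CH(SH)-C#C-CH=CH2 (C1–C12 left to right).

sp3

C1 carries 4 σ bonds, giving a steric number of 4, so it is sp3.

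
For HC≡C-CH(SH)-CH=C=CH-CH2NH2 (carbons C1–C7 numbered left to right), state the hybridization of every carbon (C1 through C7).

C1 is sp: 2 σ bonds, plus two π bonds, 2 electron-density regions.
C2 is sp: 2 σ bonds, plus two π bonds, 2 electron-density regions.
C3 (4 σ bonds) has steric number 4: sp3.
C4 (3 σ bonds, plus one π bond) has steric number 3: sp2.
C5 is sp: 2 σ bonds, plus two π bonds, 2 electron-density regions.
C6 (3 σ bonds, plus one π bond) has steric number 3: sp2.
C7 is sp3: 4 σ bonds, 4 electron-density regions.

C1 sp, C2 sp, C3 sp3, C4 sp2, C5 sp, C6 sp2, C7 sp3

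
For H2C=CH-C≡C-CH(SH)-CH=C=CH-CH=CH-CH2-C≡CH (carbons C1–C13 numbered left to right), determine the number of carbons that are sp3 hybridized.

2

C1: sp2
C2: sp2
C3: sp
C4: sp
C5: sp3 ✓
C6: sp2
C7: sp
C8: sp2
C9: sp2
C10: sp2
C11: sp3 ✓
C12: sp
C13: sp
C5, C11 → 2 sp3 carbons.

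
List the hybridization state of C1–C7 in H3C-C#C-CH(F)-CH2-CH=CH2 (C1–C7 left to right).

C1 sp3, C2 sp, C3 sp, C4 sp3, C5 sp3, C6 sp2, C7 sp2

C1 — 4 σ bonds. Steric number 4, so sp3.
C2 (2 σ bonds, plus two π bonds) has steric number 2: sp.
C3 — 2 σ bonds, plus two π bonds. Steric number 2, so sp.
C4 has 4 σ bonds: steric number 4 → sp3.
C5 is sp3: 4 σ bonds, 4 electron-density regions.
C6 has 3 σ bonds, plus one π bond: steric number 3 → sp2.
C7: 3 σ bonds, plus one π bond — 3 electron domains, sp2.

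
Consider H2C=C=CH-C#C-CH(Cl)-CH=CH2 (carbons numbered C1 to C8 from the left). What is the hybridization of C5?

sp

C5 is sp: 2 σ bonds, plus two π bonds, 2 electron-density regions.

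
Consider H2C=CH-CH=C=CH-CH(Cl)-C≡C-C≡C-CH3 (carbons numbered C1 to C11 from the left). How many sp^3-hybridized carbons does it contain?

2

C1: sp2
C2: sp2
C3: sp2
C4: sp
C5: sp2
C6: sp3 ✓
C7: sp
C8: sp
C9: sp
C10: sp
C11: sp3 ✓
C6, C11 → 2 sp3 carbons.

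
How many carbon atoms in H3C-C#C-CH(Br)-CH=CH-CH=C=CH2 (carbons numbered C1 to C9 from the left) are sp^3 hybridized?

2

C1: sp3 ✓
C2: sp
C3: sp
C4: sp3 ✓
C5: sp2
C6: sp2
C7: sp2
C8: sp
C9: sp2
C1, C4 → 2 sp3 carbons.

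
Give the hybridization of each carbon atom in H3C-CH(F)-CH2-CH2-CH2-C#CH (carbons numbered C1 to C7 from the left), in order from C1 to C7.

C1 — 4 σ bonds. Steric number 4, so sp3.
C2 — 4 σ bonds. Steric number 4, so sp3.
C3 is sp3: 4 σ bonds, 4 electron-density regions.
C4 (4 σ bonds) has steric number 4: sp3.
C5: 4 σ bonds — 4 electron domains, sp3.
C6 is sp: 2 σ bonds, plus two π bonds, 2 electron-density regions.
C7 — 2 σ bonds, plus two π bonds. Steric number 2, so sp.

C1 sp3, C2 sp3, C3 sp3, C4 sp3, C5 sp3, C6 sp, C7 sp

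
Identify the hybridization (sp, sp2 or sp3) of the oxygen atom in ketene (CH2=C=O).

The oxygen atom: 1 σ bond and 2 lone pairs, plus one π bond — 3 electron domains, sp2.

sp^2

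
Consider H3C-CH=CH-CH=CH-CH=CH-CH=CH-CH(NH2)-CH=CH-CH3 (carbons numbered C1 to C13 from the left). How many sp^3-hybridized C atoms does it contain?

3

C1: sp3 ✓
C2: sp2
C3: sp2
C4: sp2
C5: sp2
C6: sp2
C7: sp2
C8: sp2
C9: sp2
C10: sp3 ✓
C11: sp2
C12: sp2
C13: sp3 ✓
C1, C10, C13 → 3 sp3 carbons.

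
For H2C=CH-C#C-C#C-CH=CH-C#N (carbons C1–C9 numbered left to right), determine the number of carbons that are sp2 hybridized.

C1: sp2 ✓
C2: sp2 ✓
C3: sp
C4: sp
C5: sp
C6: sp
C7: sp2 ✓
C8: sp2 ✓
C9: sp
C1, C2, C7, C8 → 4 sp2 carbons.

4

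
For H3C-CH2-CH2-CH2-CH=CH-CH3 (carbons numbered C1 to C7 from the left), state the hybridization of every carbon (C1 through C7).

C1 sp3, C2 sp3, C3 sp3, C4 sp3, C5 sp2, C6 sp2, C7 sp3

C1: 4 σ bonds — 4 electron domains, sp3.
C2 — 4 σ bonds. Steric number 4, so sp3.
C3 (4 σ bonds) has steric number 4: sp3.
C4 is sp3: 4 σ bonds, 4 electron-density regions.
C5 has 3 σ bonds, plus one π bond: steric number 3 → sp2.
C6 (3 σ bonds, plus one π bond) has steric number 3: sp2.
C7 is sp3: 4 σ bonds, 4 electron-density regions.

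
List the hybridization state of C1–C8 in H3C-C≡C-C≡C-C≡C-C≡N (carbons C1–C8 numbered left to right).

C1 is sp3: 4 σ bonds, 4 electron-density regions.
C2 carries 2 σ bonds, plus two π bonds, giving a steric number of 2, so it is sp.
C3 (2 σ bonds, plus two π bonds) has steric number 2: sp.
C4 carries 2 σ bonds, plus two π bonds, giving a steric number of 2, so it is sp.
C5 has 2 σ bonds, plus two π bonds: steric number 2 → sp.
C6 is sp: 2 σ bonds, plus two π bonds, 2 electron-density regions.
C7 carries 2 σ bonds, plus two π bonds, giving a steric number of 2, so it is sp.
C8 (2 σ bonds, plus two π bonds) has steric number 2: sp.

C1 sp3, C2 sp, C3 sp, C4 sp, C5 sp, C6 sp, C7 sp, C8 sp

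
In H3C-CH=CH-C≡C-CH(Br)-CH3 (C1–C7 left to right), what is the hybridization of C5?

C5: 2 σ bonds, plus two π bonds; 2 regions of electron density → sp.

sp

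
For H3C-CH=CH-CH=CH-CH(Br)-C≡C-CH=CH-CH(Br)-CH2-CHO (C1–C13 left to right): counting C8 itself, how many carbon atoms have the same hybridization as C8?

2

C8 is sp (two π bonds).
C1: sp3
C2: sp2
C3: sp2
C4: sp2
C5: sp2
C6: sp3
C7: sp ✓
C8: sp ✓
C9: sp2
C10: sp2
C11: sp3
C12: sp3
C13: sp2
2 carbons are sp.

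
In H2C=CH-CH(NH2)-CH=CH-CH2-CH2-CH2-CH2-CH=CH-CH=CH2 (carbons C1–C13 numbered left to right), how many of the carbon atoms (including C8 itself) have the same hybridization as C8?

5

C8 is sp3 (only σ bonds).
C1: sp2
C2: sp2
C3: sp3 ✓
C4: sp2
C5: sp2
C6: sp3 ✓
C7: sp3 ✓
C8: sp3 ✓
C9: sp3 ✓
C10: sp2
C11: sp2
C12: sp2
C13: sp2
5 carbons are sp3.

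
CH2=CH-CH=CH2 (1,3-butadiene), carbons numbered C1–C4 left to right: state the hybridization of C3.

C3 — 3 σ bonds, plus one π bond. Steric number 3, so sp2.

sp^2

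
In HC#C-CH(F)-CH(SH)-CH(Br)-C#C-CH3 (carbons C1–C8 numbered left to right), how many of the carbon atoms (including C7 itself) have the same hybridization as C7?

4

C7 is sp (two π bonds).
C1: sp ✓
C2: sp ✓
C3: sp3
C4: sp3
C5: sp3
C6: sp ✓
C7: sp ✓
C8: sp3
4 carbons are sp.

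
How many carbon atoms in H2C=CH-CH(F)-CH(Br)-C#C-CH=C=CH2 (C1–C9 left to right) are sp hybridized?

C1: sp2
C2: sp2
C3: sp3
C4: sp3
C5: sp ✓
C6: sp ✓
C7: sp2
C8: sp ✓
C9: sp2
C5, C6, C8 → 3 sp carbons.

3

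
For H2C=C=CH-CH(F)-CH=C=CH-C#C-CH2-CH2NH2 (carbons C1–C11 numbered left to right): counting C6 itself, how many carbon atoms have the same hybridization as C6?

C6 is sp (two π bonds).
C1: sp2
C2: sp ✓
C3: sp2
C4: sp3
C5: sp2
C6: sp ✓
C7: sp2
C8: sp ✓
C9: sp ✓
C10: sp3
C11: sp3
4 carbons are sp.

4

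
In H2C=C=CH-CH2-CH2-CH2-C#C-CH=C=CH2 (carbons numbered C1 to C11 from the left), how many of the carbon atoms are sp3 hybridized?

3

C1: sp2
C2: sp
C3: sp2
C4: sp3 ✓
C5: sp3 ✓
C6: sp3 ✓
C7: sp
C8: sp
C9: sp2
C10: sp
C11: sp2
C4, C5, C6 → 3 sp3 carbons.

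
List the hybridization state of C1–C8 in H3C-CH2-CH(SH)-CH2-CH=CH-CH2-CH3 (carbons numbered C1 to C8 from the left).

C1 sp3, C2 sp3, C3 sp3, C4 sp3, C5 sp2, C6 sp2, C7 sp3, C8 sp3

C1 has 4 σ bonds: steric number 4 → sp3.
C2 has 4 σ bonds: steric number 4 → sp3.
C3 has 4 σ bonds: steric number 4 → sp3.
C4 is sp3: 4 σ bonds, 4 electron-density regions.
C5 carries 3 σ bonds, plus one π bond, giving a steric number of 3, so it is sp2.
C6 (3 σ bonds, plus one π bond) has steric number 3: sp2.
C7: 4 σ bonds — 4 electron domains, sp3.
C8 has 4 σ bonds: steric number 4 → sp3.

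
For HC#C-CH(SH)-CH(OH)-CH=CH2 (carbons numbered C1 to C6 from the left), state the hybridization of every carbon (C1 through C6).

C1: 2 σ bonds, plus two π bonds; 2 regions of electron density → sp.
C2 is sp: 2 σ bonds, plus two π bonds, 2 electron-density regions.
C3 (4 σ bonds) has steric number 4: sp3.
C4 has 4 σ bonds: steric number 4 → sp3.
C5 carries 3 σ bonds, plus one π bond, giving a steric number of 3, so it is sp2.
C6 has 3 σ bonds, plus one π bond: steric number 3 → sp2.

C1 sp, C2 sp, C3 sp3, C4 sp3, C5 sp2, C6 sp2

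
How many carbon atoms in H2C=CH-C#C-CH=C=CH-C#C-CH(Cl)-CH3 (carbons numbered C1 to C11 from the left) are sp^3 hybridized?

2

C1: sp2
C2: sp2
C3: sp
C4: sp
C5: sp2
C6: sp
C7: sp2
C8: sp
C9: sp
C10: sp3 ✓
C11: sp3 ✓
C10, C11 → 2 sp3 carbons.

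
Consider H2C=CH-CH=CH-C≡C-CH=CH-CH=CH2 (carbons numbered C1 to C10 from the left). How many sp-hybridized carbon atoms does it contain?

C1: sp2
C2: sp2
C3: sp2
C4: sp2
C5: sp ✓
C6: sp ✓
C7: sp2
C8: sp2
C9: sp2
C10: sp2
C5, C6 → 2 sp carbons.

2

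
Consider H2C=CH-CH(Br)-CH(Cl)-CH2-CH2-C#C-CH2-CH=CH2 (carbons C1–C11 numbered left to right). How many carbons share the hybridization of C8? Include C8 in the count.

2

C8 is sp (two π bonds).
C1: sp2
C2: sp2
C3: sp3
C4: sp3
C5: sp3
C6: sp3
C7: sp ✓
C8: sp ✓
C9: sp3
C10: sp2
C11: sp2
2 carbons are sp.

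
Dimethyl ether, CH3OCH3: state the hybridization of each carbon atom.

sp³

Each carbon atom has 4 σ bonds: steric number 4 → sp3.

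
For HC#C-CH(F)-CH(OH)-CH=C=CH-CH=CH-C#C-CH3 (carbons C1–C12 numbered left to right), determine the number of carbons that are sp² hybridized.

C1: sp
C2: sp
C3: sp3
C4: sp3
C5: sp2 ✓
C6: sp
C7: sp2 ✓
C8: sp2 ✓
C9: sp2 ✓
C10: sp
C11: sp
C12: sp3
C5, C7, C8, C9 → 4 sp2 carbons.

4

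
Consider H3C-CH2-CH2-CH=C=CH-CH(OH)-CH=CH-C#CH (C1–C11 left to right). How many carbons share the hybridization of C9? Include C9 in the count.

C9 is sp2 (one π bond).
C1: sp3
C2: sp3
C3: sp3
C4: sp2 ✓
C5: sp
C6: sp2 ✓
C7: sp3
C8: sp2 ✓
C9: sp2 ✓
C10: sp
C11: sp
4 carbons are sp2.

4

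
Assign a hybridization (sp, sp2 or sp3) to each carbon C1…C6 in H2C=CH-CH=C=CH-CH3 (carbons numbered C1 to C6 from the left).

C1 carries 3 σ bonds, plus one π bond, giving a steric number of 3, so it is sp2.
C2: 3 σ bonds, plus one π bond — 3 electron domains, sp2.
C3: 3 σ bonds, plus one π bond; 3 regions of electron density → sp2.
C4: 2 σ bonds, plus two π bonds — 2 electron domains, sp.
C5: 3 σ bonds, plus one π bond; 3 regions of electron density → sp2.
C6 is sp3: 4 σ bonds, 4 electron-density regions.

C1 sp2, C2 sp2, C3 sp2, C4 sp, C5 sp2, C6 sp3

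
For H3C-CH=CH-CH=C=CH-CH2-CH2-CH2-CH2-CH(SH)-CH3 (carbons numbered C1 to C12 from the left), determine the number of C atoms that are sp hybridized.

1

C1: sp3
C2: sp2
C3: sp2
C4: sp2
C5: sp ✓
C6: sp2
C7: sp3
C8: sp3
C9: sp3
C10: sp3
C11: sp3
C12: sp3
C5 → 1 sp carbon.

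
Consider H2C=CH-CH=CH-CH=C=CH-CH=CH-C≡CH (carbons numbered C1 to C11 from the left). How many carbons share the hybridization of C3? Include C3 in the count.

8

C3 is sp2 (one π bond).
C1: sp2 ✓
C2: sp2 ✓
C3: sp2 ✓
C4: sp2 ✓
C5: sp2 ✓
C6: sp
C7: sp2 ✓
C8: sp2 ✓
C9: sp2 ✓
C10: sp
C11: sp
8 carbons are sp2.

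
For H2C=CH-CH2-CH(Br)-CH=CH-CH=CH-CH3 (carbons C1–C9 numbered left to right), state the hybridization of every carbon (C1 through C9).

C1 (3 σ bonds, plus one π bond) has steric number 3: sp2.
C2 has 3 σ bonds, plus one π bond: steric number 3 → sp2.
C3 (4 σ bonds) has steric number 4: sp3.
C4 — 4 σ bonds. Steric number 4, so sp3.
C5 (3 σ bonds, plus one π bond) has steric number 3: sp2.
C6 (3 σ bonds, plus one π bond) has steric number 3: sp2.
C7 is sp2: 3 σ bonds, plus one π bond, 3 electron-density regions.
C8 carries 3 σ bonds, plus one π bond, giving a steric number of 3, so it is sp2.
C9: 4 σ bonds; 4 regions of electron density → sp3.

C1 sp2, C2 sp2, C3 sp3, C4 sp3, C5 sp2, C6 sp2, C7 sp2, C8 sp2, C9 sp3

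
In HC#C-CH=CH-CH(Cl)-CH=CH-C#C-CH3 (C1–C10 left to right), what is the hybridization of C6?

C6 carries 3 σ bonds, plus one π bond, giving a steric number of 3, so it is sp2.

sp²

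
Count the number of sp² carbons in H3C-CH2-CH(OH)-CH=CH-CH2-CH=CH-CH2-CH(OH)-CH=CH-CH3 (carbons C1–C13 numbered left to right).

C1: sp3
C2: sp3
C3: sp3
C4: sp2 ✓
C5: sp2 ✓
C6: sp3
C7: sp2 ✓
C8: sp2 ✓
C9: sp3
C10: sp3
C11: sp2 ✓
C12: sp2 ✓
C13: sp3
C4, C5, C7, C8, C11, C12 → 6 sp2 carbons.

6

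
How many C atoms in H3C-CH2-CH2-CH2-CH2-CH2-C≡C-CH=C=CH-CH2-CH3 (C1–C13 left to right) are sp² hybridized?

C1: sp3
C2: sp3
C3: sp3
C4: sp3
C5: sp3
C6: sp3
C7: sp
C8: sp
C9: sp2 ✓
C10: sp
C11: sp2 ✓
C12: sp3
C13: sp3
C9, C11 → 2 sp2 carbons.

2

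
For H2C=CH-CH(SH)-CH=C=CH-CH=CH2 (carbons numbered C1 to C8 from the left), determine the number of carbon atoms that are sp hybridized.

C1: sp2
C2: sp2
C3: sp3
C4: sp2
C5: sp ✓
C6: sp2
C7: sp2
C8: sp2
C5 → 1 sp carbon.

1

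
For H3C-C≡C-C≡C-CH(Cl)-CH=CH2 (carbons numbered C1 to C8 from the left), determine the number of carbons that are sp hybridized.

C1: sp3
C2: sp ✓
C3: sp ✓
C4: sp ✓
C5: sp ✓
C6: sp3
C7: sp2
C8: sp2
C2, C3, C4, C5 → 4 sp carbons.

4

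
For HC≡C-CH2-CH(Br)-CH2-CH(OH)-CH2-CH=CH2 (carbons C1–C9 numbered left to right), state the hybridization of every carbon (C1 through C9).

C1 sp, C2 sp, C3 sp3, C4 sp3, C5 sp3, C6 sp3, C7 sp3, C8 sp2, C9 sp2

C1: 2 σ bonds, plus two π bonds — 2 electron domains, sp.
C2 (2 σ bonds, plus two π bonds) has steric number 2: sp.
C3 has 4 σ bonds: steric number 4 → sp3.
C4 carries 4 σ bonds, giving a steric number of 4, so it is sp3.
C5 is sp3: 4 σ bonds, 4 electron-density regions.
C6: 4 σ bonds — 4 electron domains, sp3.
C7 carries 4 σ bonds, giving a steric number of 4, so it is sp3.
C8 (3 σ bonds, plus one π bond) has steric number 3: sp2.
C9 is sp2: 3 σ bonds, plus one π bond, 3 electron-density regions.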